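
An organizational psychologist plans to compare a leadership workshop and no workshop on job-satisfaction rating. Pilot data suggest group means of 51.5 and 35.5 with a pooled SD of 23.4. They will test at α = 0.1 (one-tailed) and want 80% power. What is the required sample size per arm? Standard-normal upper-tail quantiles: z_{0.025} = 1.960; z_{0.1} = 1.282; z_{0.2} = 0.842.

Cohen's d = |M₁ − M₂| / SD_pooled = |51.5 − 35.5| / 23.4 = 16.0 / 23.4 = 0.684.
For two independent groups with equal n: n = 2·((z_{α} + z_β) / d)².
z_{α} + z_β = 1.282 + 0.842 = 2.124.
n = 2 × (2.124 / 0.684)² = 2 × 3.105² = 2 × 9.64 = 19.3.
Round up to the next whole participant.

n = 20 per group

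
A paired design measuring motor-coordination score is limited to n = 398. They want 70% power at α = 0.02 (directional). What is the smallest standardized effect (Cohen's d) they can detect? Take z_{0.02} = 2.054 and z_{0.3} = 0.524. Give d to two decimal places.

d_min ≈ 0.13

For a single sample (or paired design) of n = 398: d_min = (z_{α} + z_β)/√n.
z-sum = 2.054 + 0.524 = 2.578.
d_min = 2.578 / √398 = 2.578 / 19.950 = 0.129.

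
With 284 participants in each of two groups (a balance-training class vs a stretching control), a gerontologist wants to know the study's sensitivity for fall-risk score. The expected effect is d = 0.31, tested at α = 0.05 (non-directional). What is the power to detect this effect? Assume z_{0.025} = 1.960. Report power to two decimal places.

power ≈ 0.96

For two equal groups, power = Φ(d·√(n/2) − z_{α/2}).
d·√(n/2) = 0.31 × √(284/2) = 0.31 × 11.916 = 3.694.
z_β = 3.694 − 1.960 = 1.734.
Power = Φ(1.734) = 0.959.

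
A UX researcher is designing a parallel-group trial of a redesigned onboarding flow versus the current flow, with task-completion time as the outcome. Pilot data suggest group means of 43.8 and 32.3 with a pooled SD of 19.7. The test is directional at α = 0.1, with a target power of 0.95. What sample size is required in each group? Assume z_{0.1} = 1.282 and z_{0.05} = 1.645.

n = 51 per group

Cohen's d = |M₁ − M₂| / SD_pooled = |43.8 − 32.3| / 19.7 = 11.5 / 19.7 = 0.584.
For two independent groups with equal n: n = 2·((z_{α} + z_β) / d)².
z_{α} + z_β = 1.282 + 1.645 = 2.927.
n = 2 × (2.927 / 0.584)² = 2 × 5.012² = 2 × 25.12 = 50.2.
Round up to the next whole participant.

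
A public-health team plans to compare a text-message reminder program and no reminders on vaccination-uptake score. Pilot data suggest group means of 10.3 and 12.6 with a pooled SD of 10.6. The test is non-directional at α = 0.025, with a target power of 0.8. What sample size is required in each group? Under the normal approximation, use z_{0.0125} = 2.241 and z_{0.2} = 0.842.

n = 404 per group

Cohen's d = |M₁ − M₂| / SD_pooled = |10.3 − 12.6| / 10.6 = 2.3 / 10.6 = 0.217.
For two independent groups with equal n: n = 2·((z_{α/2} + z_β) / d)².
z_{α/2} + z_β = 2.241 + 0.842 = 3.083.
n = 2 × (3.083 / 0.217)² = 2 × 14.207² = 2 × 201.85 = 403.7.
Round up to the next whole participant.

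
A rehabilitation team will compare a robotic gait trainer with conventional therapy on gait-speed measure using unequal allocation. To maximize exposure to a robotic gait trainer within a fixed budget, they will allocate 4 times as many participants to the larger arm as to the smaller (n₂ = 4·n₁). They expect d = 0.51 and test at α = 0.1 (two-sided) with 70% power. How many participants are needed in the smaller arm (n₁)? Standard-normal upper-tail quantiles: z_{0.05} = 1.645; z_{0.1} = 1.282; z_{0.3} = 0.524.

n₁ = 23

With allocation ratio k = n₂/n₁ = 4, Var(x̄₁−x̄₂) = σ²(1/n₁ + 1/(k·n₁)) = σ²·(k+1)/(k·n₁).
So n₁ = (1 + 1/k)·((z_{α/2} + z_β)/d)² = 1.250 × (2.169/0.51)².
n₁ = 1.250 × 18.09 = 22.6.
Round up: n₁ = 23, giving n₂ = 4 × 23 = 92.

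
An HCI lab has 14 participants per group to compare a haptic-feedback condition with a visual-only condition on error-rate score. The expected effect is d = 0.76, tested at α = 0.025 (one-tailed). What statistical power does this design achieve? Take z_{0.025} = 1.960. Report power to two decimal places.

For two equal groups, power = Φ(d·√(n/2) − z_{α}).
d·√(n/2) = 0.76 × √(14/2) = 0.76 × 2.646 = 2.011.
z_β = 2.011 − 1.960 = 0.051.
Power = Φ(0.051) = 0.520.

power ≈ 0.52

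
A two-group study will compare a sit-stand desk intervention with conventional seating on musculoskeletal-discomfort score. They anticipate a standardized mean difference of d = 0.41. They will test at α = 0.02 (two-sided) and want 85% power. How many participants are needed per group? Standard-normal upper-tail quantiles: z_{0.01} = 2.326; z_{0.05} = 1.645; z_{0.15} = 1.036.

n = 135 per group

For two independent groups with equal n: n = 2·((z_{α/2} + z_β) / d)².
z_{α/2} + z_β = 2.326 + 1.036 = 3.362.
n = 2 × (3.362 / 0.41)² = 2 × 8.200² = 2 × 67.24 = 134.5.
Round up to the next whole participant.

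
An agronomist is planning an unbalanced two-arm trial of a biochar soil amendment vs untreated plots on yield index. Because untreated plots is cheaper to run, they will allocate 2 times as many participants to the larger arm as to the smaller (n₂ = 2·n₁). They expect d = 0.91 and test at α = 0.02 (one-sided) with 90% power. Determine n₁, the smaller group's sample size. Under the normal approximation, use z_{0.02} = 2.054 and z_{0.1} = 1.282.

n₁ = 21

With allocation ratio k = n₂/n₁ = 2, Var(x̄₁−x̄₂) = σ²(1/n₁ + 1/(k·n₁)) = σ²·(k+1)/(k·n₁).
So n₁ = (1 + 1/k)·((z_{α} + z_β)/d)² = 1.500 × (3.336/0.91)².
n₁ = 1.500 × 13.44 = 20.2.
Round up: n₁ = 21, giving n₂ = 2 × 21 = 42.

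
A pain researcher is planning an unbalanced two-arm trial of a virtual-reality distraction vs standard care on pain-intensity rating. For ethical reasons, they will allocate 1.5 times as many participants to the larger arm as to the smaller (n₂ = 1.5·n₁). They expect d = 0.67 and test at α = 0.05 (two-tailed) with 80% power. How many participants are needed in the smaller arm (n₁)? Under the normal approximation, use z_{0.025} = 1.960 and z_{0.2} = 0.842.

n₁ = 30

With allocation ratio k = n₂/n₁ = 1.5, Var(x̄₁−x̄₂) = σ²(1/n₁ + 1/(k·n₁)) = σ²·(k+1)/(k·n₁).
So n₁ = (1 + 1/k)·((z_{α/2} + z_β)/d)² = 1.667 × (2.802/0.67)².
n₁ = 1.667 × 17.49 = 29.1.
Round up: n₁ = 30, giving n₂ = 1.5 × 30 = 45.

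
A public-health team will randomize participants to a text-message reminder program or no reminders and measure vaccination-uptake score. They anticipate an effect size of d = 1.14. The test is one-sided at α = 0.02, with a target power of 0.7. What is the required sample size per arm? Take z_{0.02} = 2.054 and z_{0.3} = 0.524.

n = 11 per group

For two independent groups with equal n: n = 2·((z_{α} + z_β) / d)².
z_{α} + z_β = 2.054 + 0.524 = 2.578.
n = 2 × (2.578 / 1.14)² = 2 × 2.261² = 2 × 5.11 = 10.2.
Round up to the next whole participant.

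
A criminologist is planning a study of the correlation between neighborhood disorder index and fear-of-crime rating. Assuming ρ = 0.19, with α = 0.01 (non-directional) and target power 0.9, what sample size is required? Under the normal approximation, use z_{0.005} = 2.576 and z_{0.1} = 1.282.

n = 406

Fisher's z: C = ½·ln((1+r)/(1−r)) = ½·ln(1.4691) = 0.1923.
n = ((z_{α/2} + z_β)/C)² + 3.
(2.576 + 1.282) / 0.1923 = 3.858 / 0.1923 = 20.062.
n = 20.062² + 3 = 402.50 + 3 = 405.5.
Round up.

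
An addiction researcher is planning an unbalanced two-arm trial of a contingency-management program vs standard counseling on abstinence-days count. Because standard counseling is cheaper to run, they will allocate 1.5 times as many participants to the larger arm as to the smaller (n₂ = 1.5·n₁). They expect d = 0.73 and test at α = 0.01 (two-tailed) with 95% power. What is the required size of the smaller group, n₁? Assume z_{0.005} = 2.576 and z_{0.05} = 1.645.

n₁ = 56

With allocation ratio k = n₂/n₁ = 1.5, Var(x̄₁−x̄₂) = σ²(1/n₁ + 1/(k·n₁)) = σ²·(k+1)/(k·n₁).
So n₁ = (1 + 1/k)·((z_{α/2} + z_β)/d)² = 1.667 × (4.221/0.73)².
n₁ = 1.667 × 33.43 = 55.7.
Round up: n₁ = 56, giving n₂ = 1.5 × 56 = 84.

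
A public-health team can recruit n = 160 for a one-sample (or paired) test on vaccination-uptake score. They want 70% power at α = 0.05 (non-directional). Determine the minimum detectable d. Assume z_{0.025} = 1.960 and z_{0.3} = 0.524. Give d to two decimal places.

For a single sample (or paired design) of n = 160: d_min = (z_{α/2} + z_β)/√n.
z-sum = 1.960 + 0.524 = 2.484.
d_min = 2.484 / √160 = 2.484 / 12.649 = 0.196.

d_min ≈ 0.20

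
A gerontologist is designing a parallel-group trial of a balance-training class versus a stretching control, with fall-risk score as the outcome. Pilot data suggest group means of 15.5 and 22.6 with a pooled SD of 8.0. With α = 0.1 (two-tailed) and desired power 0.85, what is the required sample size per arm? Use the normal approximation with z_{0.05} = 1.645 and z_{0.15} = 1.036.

n = 19 per group

Cohen's d = |M₁ − M₂| / SD_pooled = |15.5 − 22.6| / 8.0 = 7.1 / 8.0 = 0.888.
For two independent groups with equal n: n = 2·((z_{α/2} + z_β) / d)².
z_{α/2} + z_β = 1.645 + 1.036 = 2.681.
n = 2 × (2.681 / 0.888)² = 2 × 3.019² = 2 × 9.12 = 18.2.
Round up to the next whole participant.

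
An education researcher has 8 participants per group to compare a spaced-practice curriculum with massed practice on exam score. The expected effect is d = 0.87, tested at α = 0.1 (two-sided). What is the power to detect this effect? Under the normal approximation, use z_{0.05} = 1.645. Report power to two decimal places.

For two equal groups, power = Φ(d·√(n/2) − z_{α/2}).
d·√(n/2) = 0.87 × √(8/2) = 0.87 × 2.000 = 1.740.
z_β = 1.740 − 1.645 = 0.095.
Power = Φ(0.095) = 0.538.

power ≈ 0.54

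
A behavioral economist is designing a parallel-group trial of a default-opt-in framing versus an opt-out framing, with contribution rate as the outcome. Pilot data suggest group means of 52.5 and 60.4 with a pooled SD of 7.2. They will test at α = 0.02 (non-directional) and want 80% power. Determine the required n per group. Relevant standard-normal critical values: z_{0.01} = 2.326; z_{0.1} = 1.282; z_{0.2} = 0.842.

Cohen's d = |M₁ − M₂| / SD_pooled = |52.5 − 60.4| / 7.2 = 7.9 / 7.2 = 1.097.
For two independent groups with equal n: n = 2·((z_{α/2} + z_β) / d)².
z_{α/2} + z_β = 2.326 + 0.842 = 3.168.
n = 2 × (3.168 / 1.097)² = 2 × 2.888² = 2 × 8.34 = 16.7.
Round up to the next whole participant.

n = 17 per group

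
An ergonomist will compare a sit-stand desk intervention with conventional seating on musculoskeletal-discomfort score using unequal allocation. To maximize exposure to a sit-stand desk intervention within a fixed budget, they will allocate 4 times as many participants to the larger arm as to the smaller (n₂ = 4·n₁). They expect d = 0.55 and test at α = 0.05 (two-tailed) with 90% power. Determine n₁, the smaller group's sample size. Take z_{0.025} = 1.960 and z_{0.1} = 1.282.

With allocation ratio k = n₂/n₁ = 4, Var(x̄₁−x̄₂) = σ²(1/n₁ + 1/(k·n₁)) = σ²·(k+1)/(k·n₁).
So n₁ = (1 + 1/k)·((z_{α/2} + z_β)/d)² = 1.250 × (3.242/0.55)².
n₁ = 1.250 × 34.75 = 43.4.
Round up: n₁ = 44, giving n₂ = 4 × 44 = 176.

n₁ = 44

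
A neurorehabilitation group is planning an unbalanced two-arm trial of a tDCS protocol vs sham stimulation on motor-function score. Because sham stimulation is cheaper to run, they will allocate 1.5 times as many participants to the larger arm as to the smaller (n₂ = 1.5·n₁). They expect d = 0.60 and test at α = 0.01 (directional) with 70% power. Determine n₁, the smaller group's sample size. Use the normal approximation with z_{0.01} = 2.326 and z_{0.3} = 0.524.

n₁ = 38

With allocation ratio k = n₂/n₁ = 1.5, Var(x̄₁−x̄₂) = σ²(1/n₁ + 1/(k·n₁)) = σ²·(k+1)/(k·n₁).
So n₁ = (1 + 1/k)·((z_{α} + z_β)/d)² = 1.667 × (2.850/0.60)².
n₁ = 1.667 × 22.56 = 37.6.
Round up: n₁ = 38, giving n₂ = 1.5 × 38 = 57.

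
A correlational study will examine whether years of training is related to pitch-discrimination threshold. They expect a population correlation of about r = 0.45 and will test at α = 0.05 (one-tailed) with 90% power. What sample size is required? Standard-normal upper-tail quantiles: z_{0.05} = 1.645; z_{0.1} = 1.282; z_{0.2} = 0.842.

n = 40

Fisher's z: C = ½·ln((1+r)/(1−r)) = ½·ln(2.6364) = 0.4847.
n = ((z_{α} + z_β)/C)² + 3.
(1.645 + 1.282) / 0.4847 = 2.927 / 0.4847 = 6.039.
n = 6.039² + 3 = 36.47 + 3 = 39.5.
Round up.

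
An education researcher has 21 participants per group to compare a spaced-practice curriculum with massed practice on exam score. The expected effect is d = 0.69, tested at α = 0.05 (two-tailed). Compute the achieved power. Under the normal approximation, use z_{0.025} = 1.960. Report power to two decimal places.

For two equal groups, power = Φ(d·√(n/2) − z_{α/2}).
d·√(n/2) = 0.69 × √(21/2) = 0.69 × 3.240 = 2.236.
z_β = 2.236 − 1.960 = 0.276.
Power = Φ(0.276) = 0.609.

power ≈ 0.61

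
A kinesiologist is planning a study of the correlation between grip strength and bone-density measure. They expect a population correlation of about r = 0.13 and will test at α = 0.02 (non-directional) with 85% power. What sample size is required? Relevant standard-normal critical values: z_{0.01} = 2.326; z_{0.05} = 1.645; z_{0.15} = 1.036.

Fisher's z: C = ½·ln((1+r)/(1−r)) = ½·ln(1.2989) = 0.1307.
n = ((z_{α/2} + z_β)/C)² + 3.
(2.326 + 1.036) / 0.1307 = 3.362 / 0.1307 = 25.723.
n = 25.723² + 3 = 661.67 + 3 = 664.7.
Round up.

n = 665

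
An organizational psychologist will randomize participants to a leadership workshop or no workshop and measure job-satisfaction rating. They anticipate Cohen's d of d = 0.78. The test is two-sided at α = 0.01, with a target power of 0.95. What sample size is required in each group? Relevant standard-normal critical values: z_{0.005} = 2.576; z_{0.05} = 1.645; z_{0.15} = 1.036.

For two independent groups with equal n: n = 2·((z_{α/2} + z_β) / d)².
z_{α/2} + z_β = 2.576 + 1.645 = 4.221.
n = 2 × (4.221 / 0.78)² = 2 × 5.412² = 2 × 29.28 = 58.6.
Round up to the next whole participant.

n = 59 per group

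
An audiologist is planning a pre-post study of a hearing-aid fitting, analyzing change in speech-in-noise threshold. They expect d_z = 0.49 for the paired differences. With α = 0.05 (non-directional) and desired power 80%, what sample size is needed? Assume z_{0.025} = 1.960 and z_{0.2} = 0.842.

n = 33 pairs

For a paired (one-sample on differences) test: n = ((z_{α/2} + z_β) / d)².
z_{α/2} + z_β = 1.960 + 0.842 = 2.802.
n = (2.802 / 0.49)² = 5.718² = 32.70.
Round up.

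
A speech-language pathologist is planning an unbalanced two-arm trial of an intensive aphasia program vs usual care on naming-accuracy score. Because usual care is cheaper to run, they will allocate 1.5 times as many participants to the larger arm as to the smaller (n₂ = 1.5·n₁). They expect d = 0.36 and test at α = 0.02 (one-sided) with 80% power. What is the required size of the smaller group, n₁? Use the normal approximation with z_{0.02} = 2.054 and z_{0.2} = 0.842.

With allocation ratio k = n₂/n₁ = 1.5, Var(x̄₁−x̄₂) = σ²(1/n₁ + 1/(k·n₁)) = σ²·(k+1)/(k·n₁).
So n₁ = (1 + 1/k)·((z_{α} + z_β)/d)² = 1.667 × (2.896/0.36)².
n₁ = 1.667 × 64.71 = 107.9.
Round up: n₁ = 108, giving n₂ = 1.5 × 108 = 162.

n₁ = 108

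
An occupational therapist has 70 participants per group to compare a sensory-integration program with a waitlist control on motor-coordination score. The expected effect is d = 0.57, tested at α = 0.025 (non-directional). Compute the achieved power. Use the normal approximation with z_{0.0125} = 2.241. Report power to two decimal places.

For two equal groups, power = Φ(d·√(n/2) − z_{α/2}).
d·√(n/2) = 0.57 × √(70/2) = 0.57 × 5.916 = 3.372.
z_β = 3.372 − 2.241 = 1.131.
Power = Φ(1.131) = 0.871.

power ≈ 0.87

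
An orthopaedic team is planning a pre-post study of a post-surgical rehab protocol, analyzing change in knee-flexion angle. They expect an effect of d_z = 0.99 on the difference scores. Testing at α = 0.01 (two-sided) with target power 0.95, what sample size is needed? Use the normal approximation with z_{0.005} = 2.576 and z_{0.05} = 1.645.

n = 19 pairs

For a paired (one-sample on differences) test: n = ((z_{α/2} + z_β) / d)².
z_{α/2} + z_β = 2.576 + 1.645 = 4.221.
n = (4.221 / 0.99)² = 4.264² = 18.18.
Round up.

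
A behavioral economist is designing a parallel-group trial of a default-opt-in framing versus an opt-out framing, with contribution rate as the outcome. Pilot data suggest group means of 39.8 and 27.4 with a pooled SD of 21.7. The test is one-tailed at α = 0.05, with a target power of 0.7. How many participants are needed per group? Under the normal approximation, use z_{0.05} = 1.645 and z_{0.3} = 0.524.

n = 29 per group

Cohen's d = |M₁ − M₂| / SD_pooled = |39.8 − 27.4| / 21.7 = 12.4 / 21.7 = 0.571.
For two independent groups with equal n: n = 2·((z_{α} + z_β) / d)².
z_{α} + z_β = 1.645 + 0.524 = 2.169.
n = 2 × (2.169 / 0.571)² = 2 × 3.799² = 2 × 14.43 = 28.9.
Round up to the next whole participant.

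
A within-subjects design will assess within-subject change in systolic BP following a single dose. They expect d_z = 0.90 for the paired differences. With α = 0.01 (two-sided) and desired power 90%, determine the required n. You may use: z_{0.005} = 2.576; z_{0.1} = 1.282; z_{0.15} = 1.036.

For a paired (one-sample on differences) test: n = ((z_{α/2} + z_β) / d)².
z_{α/2} + z_β = 2.576 + 1.282 = 3.858.
n = (3.858 / 0.90)² = 4.287² = 18.38.
Round up.

n = 19 pairs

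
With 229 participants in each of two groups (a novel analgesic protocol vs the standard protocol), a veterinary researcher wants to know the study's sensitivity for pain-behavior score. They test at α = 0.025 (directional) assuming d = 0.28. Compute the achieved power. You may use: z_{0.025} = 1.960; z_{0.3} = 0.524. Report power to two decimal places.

power ≈ 0.85

For two equal groups, power = Φ(d·√(n/2) − z_{α}).
d·√(n/2) = 0.28 × √(229/2) = 0.28 × 10.700 = 2.996.
z_β = 2.996 − 1.960 = 1.036.
Power = Φ(1.036) = 0.850.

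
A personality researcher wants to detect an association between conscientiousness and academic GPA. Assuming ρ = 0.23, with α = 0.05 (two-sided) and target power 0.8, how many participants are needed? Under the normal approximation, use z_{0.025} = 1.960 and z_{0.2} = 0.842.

Fisher's z: C = ½·ln((1+r)/(1−r)) = ½·ln(1.5974) = 0.2342.
n = ((z_{α/2} + z_β)/C)² + 3.
(1.960 + 0.842) / 0.2342 = 2.802 / 0.2342 = 11.964.
n = 11.964² + 3 = 143.14 + 3 = 146.1.
Round up.

n = 147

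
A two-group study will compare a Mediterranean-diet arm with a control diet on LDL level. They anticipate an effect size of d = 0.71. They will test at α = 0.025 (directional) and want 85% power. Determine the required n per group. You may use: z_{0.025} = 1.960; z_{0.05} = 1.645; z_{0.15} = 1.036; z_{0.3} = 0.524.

For two independent groups with equal n: n = 2·((z_{α} + z_β) / d)².
z_{α} + z_β = 1.960 + 1.036 = 2.996.
n = 2 × (2.996 / 0.71)² = 2 × 4.220² = 2 × 17.81 = 35.6.
Round up to the next whole participant.

n = 36 per group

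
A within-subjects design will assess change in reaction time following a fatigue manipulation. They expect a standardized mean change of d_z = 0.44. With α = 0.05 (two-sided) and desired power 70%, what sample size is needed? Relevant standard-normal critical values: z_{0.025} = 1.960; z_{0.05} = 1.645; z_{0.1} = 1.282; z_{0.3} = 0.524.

n = 32 pairs

For a paired (one-sample on differences) test: n = ((z_{α/2} + z_β) / d)².
z_{α/2} + z_β = 1.960 + 0.524 = 2.484.
n = (2.484 / 0.44)² = 5.645² = 31.87.
Round up.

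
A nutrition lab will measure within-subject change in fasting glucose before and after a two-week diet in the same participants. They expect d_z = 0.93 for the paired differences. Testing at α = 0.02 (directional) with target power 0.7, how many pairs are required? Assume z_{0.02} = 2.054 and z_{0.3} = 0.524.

For a paired (one-sample on differences) test: n = ((z_{α} + z_β) / d)².
z_{α} + z_β = 2.054 + 0.524 = 2.578.
n = (2.578 / 0.93)² = 2.772² = 7.68.
Round up.

n = 8 pairs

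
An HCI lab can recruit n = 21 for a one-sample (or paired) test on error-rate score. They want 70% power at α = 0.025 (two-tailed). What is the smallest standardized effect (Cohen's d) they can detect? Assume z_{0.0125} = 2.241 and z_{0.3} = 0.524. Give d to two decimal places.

For a single sample (or paired design) of n = 21: d_min = (z_{α/2} + z_β)/√n.
z-sum = 2.241 + 0.524 = 2.765.
d_min = 2.765 / √21 = 2.765 / 4.583 = 0.603.

d_min ≈ 0.60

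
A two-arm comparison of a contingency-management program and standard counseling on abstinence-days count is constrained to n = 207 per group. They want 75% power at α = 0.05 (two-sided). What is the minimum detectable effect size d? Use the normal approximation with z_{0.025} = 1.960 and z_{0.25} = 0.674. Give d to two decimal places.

For two independent groups of n = 207 each: d_min = (z_{α/2} + z_β)·√(2/n).
z-sum = 1.960 + 0.674 = 2.634.
d_min = 2.634 × √(2/207) = 2.634 × 0.0983 = 0.259.

d_min ≈ 0.26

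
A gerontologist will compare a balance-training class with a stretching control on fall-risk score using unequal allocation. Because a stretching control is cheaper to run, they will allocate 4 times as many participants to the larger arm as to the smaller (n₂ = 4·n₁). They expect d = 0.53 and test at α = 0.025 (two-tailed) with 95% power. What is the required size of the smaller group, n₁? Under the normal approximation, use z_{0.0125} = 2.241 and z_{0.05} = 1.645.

n₁ = 68

With allocation ratio k = n₂/n₁ = 4, Var(x̄₁−x̄₂) = σ²(1/n₁ + 1/(k·n₁)) = σ²·(k+1)/(k·n₁).
So n₁ = (1 + 1/k)·((z_{α/2} + z_β)/d)² = 1.250 × (3.886/0.53)².
n₁ = 1.250 × 53.76 = 67.2.
Round up: n₁ = 68, giving n₂ = 4 × 68 = 272.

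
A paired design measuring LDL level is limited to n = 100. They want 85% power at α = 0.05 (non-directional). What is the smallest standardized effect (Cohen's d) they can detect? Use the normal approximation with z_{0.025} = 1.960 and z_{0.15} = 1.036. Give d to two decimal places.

For a single sample (or paired design) of n = 100: d_min = (z_{α/2} + z_β)/√n.
z-sum = 1.960 + 1.036 = 2.996.
d_min = 2.996 / √100 = 2.996 / 10.000 = 0.300.

d_min ≈ 0.30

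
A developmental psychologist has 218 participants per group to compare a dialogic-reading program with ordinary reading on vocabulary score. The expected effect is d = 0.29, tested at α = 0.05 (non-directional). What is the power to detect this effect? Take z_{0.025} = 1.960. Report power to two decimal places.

power ≈ 0.86

For two equal groups, power = Φ(d·√(n/2) − z_{α/2}).
d·√(n/2) = 0.29 × √(218/2) = 0.29 × 10.440 = 3.028.
z_β = 3.028 − 1.960 = 1.068.
Power = Φ(1.068) = 0.857.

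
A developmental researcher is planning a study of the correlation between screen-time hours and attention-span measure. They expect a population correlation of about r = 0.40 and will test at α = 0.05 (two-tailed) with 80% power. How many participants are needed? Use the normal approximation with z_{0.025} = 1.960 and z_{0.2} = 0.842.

n = 47

Fisher's z: C = ½·ln((1+r)/(1−r)) = ½·ln(2.3333) = 0.4236.
n = ((z_{α/2} + z_β)/C)² + 3.
(1.960 + 0.842) / 0.4236 = 2.802 / 0.4236 = 6.615.
n = 6.615² + 3 = 43.75 + 3 = 46.8.
Round up.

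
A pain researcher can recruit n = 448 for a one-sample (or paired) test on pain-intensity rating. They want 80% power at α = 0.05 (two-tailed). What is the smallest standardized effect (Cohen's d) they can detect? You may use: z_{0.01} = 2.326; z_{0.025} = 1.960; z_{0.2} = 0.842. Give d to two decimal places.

For a single sample (or paired design) of n = 448: d_min = (z_{α/2} + z_β)/√n.
z-sum = 1.960 + 0.842 = 2.802.
d_min = 2.802 / √448 = 2.802 / 21.166 = 0.132.

d_min ≈ 0.13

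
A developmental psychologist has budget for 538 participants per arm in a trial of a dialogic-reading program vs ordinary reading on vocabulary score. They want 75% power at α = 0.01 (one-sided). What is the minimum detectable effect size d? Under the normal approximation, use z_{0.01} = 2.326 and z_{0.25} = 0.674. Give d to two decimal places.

d_min ≈ 0.18

For two independent groups of n = 538 each: d_min = (z_{α} + z_β)·√(2/n).
z-sum = 2.326 + 0.674 = 3.000.
d_min = 3.000 × √(2/538) = 3.000 × 0.0610 = 0.183.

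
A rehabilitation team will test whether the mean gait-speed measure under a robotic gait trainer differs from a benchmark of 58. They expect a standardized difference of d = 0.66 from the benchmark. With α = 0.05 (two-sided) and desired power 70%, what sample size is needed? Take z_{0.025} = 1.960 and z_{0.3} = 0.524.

n = 15

For a one-sample test: n = ((z_{α/2} + z_β) / d)².
z_{α/2} + z_β = 1.960 + 0.524 = 2.484.
n = (2.484 / 0.66)² = 3.764² = 14.16.
Round up.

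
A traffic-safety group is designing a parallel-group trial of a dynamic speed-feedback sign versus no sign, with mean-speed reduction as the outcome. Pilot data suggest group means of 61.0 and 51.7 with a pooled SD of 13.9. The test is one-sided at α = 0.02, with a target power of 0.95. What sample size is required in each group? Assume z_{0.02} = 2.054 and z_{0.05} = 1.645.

n = 62 per group

Cohen's d = |M₁ − M₂| / SD_pooled = |61.0 − 51.7| / 13.9 = 9.3 / 13.9 = 0.669.
For two independent groups with equal n: n = 2·((z_{α} + z_β) / d)².
z_{α} + z_β = 2.054 + 1.645 = 3.699.
n = 2 × (3.699 / 0.669)² = 2 × 5.529² = 2 × 30.57 = 61.1.
Round up to the next whole participant.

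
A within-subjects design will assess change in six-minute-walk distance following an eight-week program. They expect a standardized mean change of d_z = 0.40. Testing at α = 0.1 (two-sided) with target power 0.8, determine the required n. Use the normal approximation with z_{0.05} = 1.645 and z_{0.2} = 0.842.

For a paired (one-sample on differences) test: n = ((z_{α/2} + z_β) / d)².
z_{α/2} + z_β = 1.645 + 0.842 = 2.487.
n = (2.487 / 0.40)² = 6.218² = 38.66.
Round up.

n = 39 pairs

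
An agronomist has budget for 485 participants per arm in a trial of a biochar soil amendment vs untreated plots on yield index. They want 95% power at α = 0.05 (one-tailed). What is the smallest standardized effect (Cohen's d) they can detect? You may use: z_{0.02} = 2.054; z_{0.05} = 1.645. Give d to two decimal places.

For two independent groups of n = 485 each: d_min = (z_{α} + z_β)·√(2/n).
z-sum = 1.645 + 1.645 = 3.290.
d_min = 3.290 × √(2/485) = 3.290 × 0.0642 = 0.211.

d_min ≈ 0.21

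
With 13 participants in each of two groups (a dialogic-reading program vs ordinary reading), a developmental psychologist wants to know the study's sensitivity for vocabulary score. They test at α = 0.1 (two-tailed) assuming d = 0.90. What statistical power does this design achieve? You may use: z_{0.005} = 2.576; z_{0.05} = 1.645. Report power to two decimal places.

For two equal groups, power = Φ(d·√(n/2) − z_{α/2}).
d·√(n/2) = 0.90 × √(13/2) = 0.90 × 2.550 = 2.295.
z_β = 2.295 − 1.645 = 0.650.
Power = Φ(0.650) = 0.742.

power ≈ 0.74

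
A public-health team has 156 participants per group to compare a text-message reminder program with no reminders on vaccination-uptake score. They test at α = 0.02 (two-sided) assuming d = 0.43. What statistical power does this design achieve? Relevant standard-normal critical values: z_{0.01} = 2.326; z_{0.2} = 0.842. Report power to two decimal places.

For two equal groups, power = Φ(d·√(n/2) − z_{α/2}).
d·√(n/2) = 0.43 × √(156/2) = 0.43 × 8.832 = 3.798.
z_β = 3.798 − 2.326 = 1.472.
Power = Φ(1.472) = 0.929.

power ≈ 0.93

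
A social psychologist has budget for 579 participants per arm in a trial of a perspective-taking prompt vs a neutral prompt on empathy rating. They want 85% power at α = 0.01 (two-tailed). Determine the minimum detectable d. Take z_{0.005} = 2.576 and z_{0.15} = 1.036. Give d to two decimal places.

d_min ≈ 0.21

For two independent groups of n = 579 each: d_min = (z_{α/2} + z_β)·√(2/n).
z-sum = 2.576 + 1.036 = 3.612.
d_min = 3.612 × √(2/579) = 3.612 × 0.0588 = 0.212.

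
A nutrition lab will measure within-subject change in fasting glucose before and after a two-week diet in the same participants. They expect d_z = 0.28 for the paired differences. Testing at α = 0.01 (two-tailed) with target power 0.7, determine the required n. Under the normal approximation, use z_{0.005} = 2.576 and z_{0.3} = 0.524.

For a paired (one-sample on differences) test: n = ((z_{α/2} + z_β) / d)².
z_{α/2} + z_β = 2.576 + 0.524 = 3.100.
n = (3.100 / 0.28)² = 11.071² = 122.58.
Round up.

n = 123 pairs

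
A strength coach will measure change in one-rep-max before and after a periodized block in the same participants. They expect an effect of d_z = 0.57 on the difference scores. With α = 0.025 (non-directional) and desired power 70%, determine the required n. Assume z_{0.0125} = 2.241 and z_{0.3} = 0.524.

n = 24 pairs

For a paired (one-sample on differences) test: n = ((z_{α/2} + z_β) / d)².
z_{α/2} + z_β = 2.241 + 0.524 = 2.765.
n = (2.765 / 0.57)² = 4.851² = 23.53.
Round up.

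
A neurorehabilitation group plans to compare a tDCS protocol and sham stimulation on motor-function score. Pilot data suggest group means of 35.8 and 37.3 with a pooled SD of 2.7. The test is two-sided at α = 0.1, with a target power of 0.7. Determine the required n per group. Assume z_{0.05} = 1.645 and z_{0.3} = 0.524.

Cohen's d = |M₁ − M₂| / SD_pooled = |35.8 − 37.3| / 2.7 = 1.5 / 2.7 = 0.556.
For two independent groups with equal n: n = 2·((z_{α/2} + z_β) / d)².
z_{α/2} + z_β = 1.645 + 0.524 = 2.169.
n = 2 × (2.169 / 0.556)² = 2 × 3.901² = 2 × 15.22 = 30.4.
Round up to the next whole participant.

n = 31 per group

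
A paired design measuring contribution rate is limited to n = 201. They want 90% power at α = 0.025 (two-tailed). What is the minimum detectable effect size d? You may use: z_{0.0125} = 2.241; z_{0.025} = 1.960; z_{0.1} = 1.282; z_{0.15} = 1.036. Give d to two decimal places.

d_min ≈ 0.25

For a single sample (or paired design) of n = 201: d_min = (z_{α/2} + z_β)/√n.
z-sum = 2.241 + 1.282 = 3.523.
d_min = 3.523 / √201 = 3.523 / 14.177 = 0.248.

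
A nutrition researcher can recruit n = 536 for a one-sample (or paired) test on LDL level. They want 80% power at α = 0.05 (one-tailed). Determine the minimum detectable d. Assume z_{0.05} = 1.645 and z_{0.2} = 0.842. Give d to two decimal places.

For a single sample (or paired design) of n = 536: d_min = (z_{α} + z_β)/√n.
z-sum = 1.645 + 0.842 = 2.487.
d_min = 2.487 / √536 = 2.487 / 23.152 = 0.107.

d_min ≈ 0.11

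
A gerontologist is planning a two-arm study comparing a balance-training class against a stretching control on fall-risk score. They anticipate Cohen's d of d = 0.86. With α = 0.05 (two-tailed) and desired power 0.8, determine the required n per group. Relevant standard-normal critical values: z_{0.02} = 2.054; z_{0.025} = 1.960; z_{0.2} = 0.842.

For two independent groups with equal n: n = 2·((z_{α/2} + z_β) / d)².
z_{α/2} + z_β = 1.960 + 0.842 = 2.802.
n = 2 × (2.802 / 0.86)² = 2 × 3.258² = 2 × 10.62 = 21.2.
Round up to the next whole participant.

n = 22 per group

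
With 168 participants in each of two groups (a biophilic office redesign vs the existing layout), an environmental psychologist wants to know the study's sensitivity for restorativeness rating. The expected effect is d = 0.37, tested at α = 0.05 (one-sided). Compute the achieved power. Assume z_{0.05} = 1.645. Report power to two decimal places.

power ≈ 0.96

For two equal groups, power = Φ(d·√(n/2) − z_{α}).
d·√(n/2) = 0.37 × √(168/2) = 0.37 × 9.165 = 3.391.
z_β = 3.391 − 1.645 = 1.746.
Power = Φ(1.746) = 0.960.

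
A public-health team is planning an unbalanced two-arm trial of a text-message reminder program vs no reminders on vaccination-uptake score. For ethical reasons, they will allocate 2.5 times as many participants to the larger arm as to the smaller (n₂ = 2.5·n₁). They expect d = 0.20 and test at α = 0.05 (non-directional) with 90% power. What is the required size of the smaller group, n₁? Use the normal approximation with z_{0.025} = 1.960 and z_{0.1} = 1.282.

n₁ = 368

With allocation ratio k = n₂/n₁ = 2.5, Var(x̄₁−x̄₂) = σ²(1/n₁ + 1/(k·n₁)) = σ²·(k+1)/(k·n₁).
So n₁ = (1 + 1/k)·((z_{α/2} + z_β)/d)² = 1.400 × (3.242/0.20)².
n₁ = 1.400 × 262.76 = 367.9.
Round up: n₁ = 368, giving n₂ = 2.5 × 368 = 920.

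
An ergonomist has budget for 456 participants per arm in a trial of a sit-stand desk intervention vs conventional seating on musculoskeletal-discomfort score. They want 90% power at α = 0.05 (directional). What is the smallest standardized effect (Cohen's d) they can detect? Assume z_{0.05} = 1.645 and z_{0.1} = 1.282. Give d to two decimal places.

d_min ≈ 0.19

For two independent groups of n = 456 each: d_min = (z_{α} + z_β)·√(2/n).
z-sum = 1.645 + 1.282 = 2.927.
d_min = 2.927 × √(2/456) = 2.927 × 0.0662 = 0.194.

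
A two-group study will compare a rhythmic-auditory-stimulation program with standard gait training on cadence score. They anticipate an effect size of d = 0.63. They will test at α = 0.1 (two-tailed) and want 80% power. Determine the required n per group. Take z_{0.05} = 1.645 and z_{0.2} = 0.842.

n = 32 per group

For two independent groups with equal n: n = 2·((z_{α/2} + z_β) / d)².
z_{α/2} + z_β = 1.645 + 0.842 = 2.487.
n = 2 × (2.487 / 0.63)² = 2 × 3.948² = 2 × 15.58 = 31.2.
Round up to the next whole participant.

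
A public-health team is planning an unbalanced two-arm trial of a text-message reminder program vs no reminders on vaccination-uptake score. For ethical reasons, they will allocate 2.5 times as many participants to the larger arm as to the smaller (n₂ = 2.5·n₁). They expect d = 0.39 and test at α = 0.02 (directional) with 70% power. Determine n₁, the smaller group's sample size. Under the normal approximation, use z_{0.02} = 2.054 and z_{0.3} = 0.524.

n₁ = 62

With allocation ratio k = n₂/n₁ = 2.5, Var(x̄₁−x̄₂) = σ²(1/n₁ + 1/(k·n₁)) = σ²·(k+1)/(k·n₁).
So n₁ = (1 + 1/k)·((z_{α} + z_β)/d)² = 1.400 × (2.578/0.39)².
n₁ = 1.400 × 43.70 = 61.2.
Round up: n₁ = 62, giving n₂ = 2.5 × 62 = 155.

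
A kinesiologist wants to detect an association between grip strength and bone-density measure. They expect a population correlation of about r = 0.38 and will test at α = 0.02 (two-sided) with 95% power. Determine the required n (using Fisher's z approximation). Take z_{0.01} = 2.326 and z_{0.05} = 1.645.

Fisher's z: C = ½·ln((1+r)/(1−r)) = ½·ln(2.2258) = 0.4001.
n = ((z_{α/2} + z_β)/C)² + 3.
(2.326 + 1.645) / 0.4001 = 3.971 / 0.4001 = 9.925.
n = 9.925² + 3 = 98.51 + 3 = 101.5.
Round up.

n = 102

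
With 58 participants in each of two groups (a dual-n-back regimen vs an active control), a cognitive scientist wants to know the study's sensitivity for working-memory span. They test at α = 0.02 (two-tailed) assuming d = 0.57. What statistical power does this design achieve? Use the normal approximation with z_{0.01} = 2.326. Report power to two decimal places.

For two equal groups, power = Φ(d·√(n/2) − z_{α/2}).
d·√(n/2) = 0.57 × √(58/2) = 0.57 × 5.385 = 3.070.
z_β = 3.070 − 2.326 = 0.744.
Power = Φ(0.744) = 0.771.

power ≈ 0.77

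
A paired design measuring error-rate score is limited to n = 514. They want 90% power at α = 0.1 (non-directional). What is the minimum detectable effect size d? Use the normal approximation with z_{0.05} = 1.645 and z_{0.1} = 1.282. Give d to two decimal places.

d_min ≈ 0.13

For a single sample (or paired design) of n = 514: d_min = (z_{α/2} + z_β)/√n.
z-sum = 1.645 + 1.282 = 2.927.
d_min = 2.927 / √514 = 2.927 / 22.672 = 0.129.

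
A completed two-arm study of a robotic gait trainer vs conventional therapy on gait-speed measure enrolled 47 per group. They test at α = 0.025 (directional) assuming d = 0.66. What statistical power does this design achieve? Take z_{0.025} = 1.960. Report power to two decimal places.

power ≈ 0.89

For two equal groups, power = Φ(d·√(n/2) − z_{α}).
d·√(n/2) = 0.66 × √(47/2) = 0.66 × 4.848 = 3.199.
z_β = 3.199 − 1.960 = 1.239.
Power = Φ(1.239) = 0.892.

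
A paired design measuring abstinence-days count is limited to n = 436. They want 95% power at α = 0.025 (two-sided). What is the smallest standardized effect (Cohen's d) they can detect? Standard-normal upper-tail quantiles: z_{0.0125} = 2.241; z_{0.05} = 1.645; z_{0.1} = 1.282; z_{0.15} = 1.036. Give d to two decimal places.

For a single sample (or paired design) of n = 436: d_min = (z_{α/2} + z_β)/√n.
z-sum = 2.241 + 1.645 = 3.886.
d_min = 3.886 / √436 = 3.886 / 20.881 = 0.186.

d_min ≈ 0.19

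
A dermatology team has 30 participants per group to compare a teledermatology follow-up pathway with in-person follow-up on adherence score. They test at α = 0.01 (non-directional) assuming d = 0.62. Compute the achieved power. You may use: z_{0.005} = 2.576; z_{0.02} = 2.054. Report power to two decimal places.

power ≈ 0.43

For two equal groups, power = Φ(d·√(n/2) − z_{α/2}).
d·√(n/2) = 0.62 × √(30/2) = 0.62 × 3.873 = 2.401.
z_β = 2.401 − 2.576 = -0.175.
Power = Φ(-0.175) = 0.431.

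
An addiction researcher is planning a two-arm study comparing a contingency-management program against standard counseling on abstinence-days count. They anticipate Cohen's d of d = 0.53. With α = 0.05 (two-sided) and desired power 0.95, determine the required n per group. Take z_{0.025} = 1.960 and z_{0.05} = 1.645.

n = 93 per group

For two independent groups with equal n: n = 2·((z_{α/2} + z_β) / d)².
z_{α/2} + z_β = 1.960 + 1.645 = 3.605.
n = 2 × (3.605 / 0.53)² = 2 × 6.802² = 2 × 46.27 = 92.5.
Round up to the next whole participant.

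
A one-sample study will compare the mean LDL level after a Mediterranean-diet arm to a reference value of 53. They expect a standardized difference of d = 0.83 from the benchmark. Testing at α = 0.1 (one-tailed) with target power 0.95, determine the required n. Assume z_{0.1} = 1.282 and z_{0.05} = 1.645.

For a one-sample test: n = ((z_{α} + z_β) / d)².
z_{α} + z_β = 1.282 + 1.645 = 2.927.
n = (2.927 / 0.83)² = 3.527² = 12.44.
Round up.

n = 13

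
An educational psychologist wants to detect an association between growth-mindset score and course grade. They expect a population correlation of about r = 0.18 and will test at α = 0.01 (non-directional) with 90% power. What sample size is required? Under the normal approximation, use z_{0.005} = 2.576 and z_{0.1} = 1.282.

Fisher's z: C = ½·ln((1+r)/(1−r)) = ½·ln(1.4390) = 0.1820.
n = ((z_{α/2} + z_β)/C)² + 3.
(2.576 + 1.282) / 0.1820 = 3.858 / 0.1820 = 21.198.
n = 21.198² + 3 = 449.35 + 3 = 452.3.
Round up.

n = 453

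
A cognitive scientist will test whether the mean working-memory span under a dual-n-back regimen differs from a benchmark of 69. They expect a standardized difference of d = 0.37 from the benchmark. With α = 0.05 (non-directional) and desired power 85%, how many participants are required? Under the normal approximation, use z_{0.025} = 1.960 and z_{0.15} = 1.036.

For a one-sample test: n = ((z_{α/2} + z_β) / d)².
z_{α/2} + z_β = 1.960 + 1.036 = 2.996.
n = (2.996 / 0.37)² = 8.097² = 65.57.
Round up.

n = 66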